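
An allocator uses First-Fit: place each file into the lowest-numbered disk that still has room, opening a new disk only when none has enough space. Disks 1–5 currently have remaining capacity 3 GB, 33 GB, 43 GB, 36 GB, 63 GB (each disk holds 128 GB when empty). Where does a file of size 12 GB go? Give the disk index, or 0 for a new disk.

Disks with room: disk 2 (33 GB), disk 3 (43 GB), disk 4 (36 GB), disk 5 (63 GB).
The first with room is disk 2.

2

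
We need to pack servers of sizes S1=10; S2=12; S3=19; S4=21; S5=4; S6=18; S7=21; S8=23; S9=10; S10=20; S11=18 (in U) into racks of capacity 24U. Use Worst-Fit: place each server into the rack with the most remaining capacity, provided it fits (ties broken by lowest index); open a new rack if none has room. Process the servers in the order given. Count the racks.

Put S1 (10U) in rack 1; 14U remain.
Put S2 (12U) in rack 1; 2U remain.
Put S3 (19U) in rack 2; 5U remain.
Put S4 (21U) in rack 3; 3U remain.
Put S5 (4U) in rack 2; 1U remain.
Put S6 (18U) in rack 4; 6U remain.
Put S7 (21U) in rack 5; 3U remain.
Put S8 (23U) in rack 6; 1U remain.
Put S9 (10U) in rack 7; 14U remain.
Put S10 (20U) in rack 8; 4U remain.
Put S11 (18U) in rack 9; 6U remain.

9 racks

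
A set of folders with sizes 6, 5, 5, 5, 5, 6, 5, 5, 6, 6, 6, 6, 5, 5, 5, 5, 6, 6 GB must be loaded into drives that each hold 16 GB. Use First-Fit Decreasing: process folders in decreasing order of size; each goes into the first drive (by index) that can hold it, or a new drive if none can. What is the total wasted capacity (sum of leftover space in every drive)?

Sorted descending: 6, 6, 6, 6, 6, 6, 6, 6, 5, 5, 5, 5, 5, 5, 5, 5, 5, 5.
Put 6 GB in drive 1; 10 GB remain.
Put 6 GB in drive 1; 4 GB remain.
Put 6 GB in drive 2; 10 GB remain.
Put 6 GB in drive 2; 4 GB remain.
Put 6 GB in drive 3; 10 GB remain.
Put 6 GB in drive 3; 4 GB remain.
Put 6 GB in drive 4; 10 GB remain.
Put 6 GB in drive 4; 4 GB remain.
Put 5 GB in drive 5; 11 GB remain.
Put 5 GB in drive 5; 6 GB remain.
Put 5 GB in drive 5; 1 GB remain.
Put 5 GB in drive 6; 11 GB remain.
Put 5 GB in drive 6; 6 GB remain.
Put 5 GB in drive 6; 1 GB remain.
Put 5 GB in drive 7; 11 GB remain.
Put 5 GB in drive 7; 6 GB remain.
Put 5 GB in drive 7; 1 GB remain.
Put 5 GB in drive 8; 11 GB remain.
8 drives × 16 GB = 128 GB; used 98 GB; unused 30 GB.

30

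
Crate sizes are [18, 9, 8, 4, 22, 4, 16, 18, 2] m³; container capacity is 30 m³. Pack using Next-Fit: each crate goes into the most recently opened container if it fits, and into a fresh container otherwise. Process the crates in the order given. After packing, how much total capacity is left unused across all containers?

18 m³ → container 1 (remaining 12 m³)
9 m³ → container 1 (remaining 3 m³)
8 m³ → container 2 (remaining 22 m³)
4 m³ → container 2 (remaining 18 m³)
22 m³ → container 3 (remaining 8 m³)
4 m³ → container 3 (remaining 4 m³)
16 m³ → container 4 (remaining 14 m³)
18 m³ → container 5 (remaining 12 m³)
2 m³ → container 5 (remaining 10 m³)
5 containers × 30 m³ = 150 m³; used 101 m³; unused 49 m³.

49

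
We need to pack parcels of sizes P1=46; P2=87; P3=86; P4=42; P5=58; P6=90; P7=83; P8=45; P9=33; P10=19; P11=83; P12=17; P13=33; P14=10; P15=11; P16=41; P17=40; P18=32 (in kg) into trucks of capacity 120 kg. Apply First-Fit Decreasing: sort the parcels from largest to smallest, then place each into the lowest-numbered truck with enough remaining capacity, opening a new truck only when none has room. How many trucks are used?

8

Sorted descending: 90, 87, 86, 83, 83, 58, 46, 45, 42, 41, 40, 33, 33, 32, 19, 17, 11, 10.
truck 1: place 90 kg, 30 kg left
truck 2: place 87 kg, 33 kg left
truck 3: place 86 kg, 34 kg left
truck 4: place 83 kg, 37 kg left
truck 5: place 83 kg, 37 kg left
truck 6: place 58 kg, 62 kg left
truck 6: place 46 kg, 16 kg left
truck 7: place 45 kg, 75 kg left
truck 7: place 42 kg, 33 kg left
truck 8: place 41 kg, 79 kg left
truck 8: place 40 kg, 39 kg left
truck 2: place 33 kg, 0 kg left
truck 3: place 33 kg, 1 kg left
truck 4: place 32 kg, 5 kg left
truck 1: place 19 kg, 11 kg left
truck 5: place 17 kg, 20 kg left
truck 1: place 11 kg, 0 kg left
truck 5: place 10 kg, 10 kg left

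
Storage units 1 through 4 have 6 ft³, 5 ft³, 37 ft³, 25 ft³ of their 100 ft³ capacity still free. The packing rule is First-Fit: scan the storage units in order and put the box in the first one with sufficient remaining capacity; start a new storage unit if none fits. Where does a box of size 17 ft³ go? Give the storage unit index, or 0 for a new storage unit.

Storage units with room: storage unit 3 (37 ft³), storage unit 4 (25 ft³).
The first with room is storage unit 3.

3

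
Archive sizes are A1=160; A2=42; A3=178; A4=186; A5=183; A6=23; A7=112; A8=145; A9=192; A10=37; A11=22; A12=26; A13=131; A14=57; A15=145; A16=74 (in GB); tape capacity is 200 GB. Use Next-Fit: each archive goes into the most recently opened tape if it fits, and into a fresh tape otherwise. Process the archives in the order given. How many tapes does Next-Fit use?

12

Put A1 (160 GB) in tape 1; 40 GB remain.
Put A2 (42 GB) in tape 2; 158 GB remain.
Put A3 (178 GB) in tape 3; 22 GB remain.
Put A4 (186 GB) in tape 4; 14 GB remain.
Put A5 (183 GB) in tape 5; 17 GB remain.
Put A6 (23 GB) in tape 6; 177 GB remain.
Put A7 (112 GB) in tape 6; 65 GB remain.
Put A8 (145 GB) in tape 7; 55 GB remain.
Put A9 (192 GB) in tape 8; 8 GB remain.
Put A10 (37 GB) in tape 9; 163 GB remain.
Put A11 (22 GB) in tape 9; 141 GB remain.
Put A12 (26 GB) in tape 9; 115 GB remain.
Put A13 (131 GB) in tape 10; 69 GB remain.
Put A14 (57 GB) in tape 10; 12 GB remain.
Put A15 (145 GB) in tape 11; 55 GB remain.
Put A16 (74 GB) in tape 12; 126 GB remain.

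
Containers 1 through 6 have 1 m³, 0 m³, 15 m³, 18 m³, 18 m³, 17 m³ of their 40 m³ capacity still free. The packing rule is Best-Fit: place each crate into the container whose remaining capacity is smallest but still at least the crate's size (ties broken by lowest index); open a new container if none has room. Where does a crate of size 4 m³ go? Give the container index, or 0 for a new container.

3

Containers with room: container 3 (15 m³), container 4 (18 m³), container 5 (18 m³), container 6 (17 m³).
Tightest fit is container 3 with 15 m³ free.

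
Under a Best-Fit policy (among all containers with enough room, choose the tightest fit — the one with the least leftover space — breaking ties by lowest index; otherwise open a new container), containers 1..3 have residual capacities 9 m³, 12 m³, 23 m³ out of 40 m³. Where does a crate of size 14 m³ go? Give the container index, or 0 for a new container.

Containers with room: container 3 (23 m³).
Tightest fit is container 3 with 23 m³ free.

3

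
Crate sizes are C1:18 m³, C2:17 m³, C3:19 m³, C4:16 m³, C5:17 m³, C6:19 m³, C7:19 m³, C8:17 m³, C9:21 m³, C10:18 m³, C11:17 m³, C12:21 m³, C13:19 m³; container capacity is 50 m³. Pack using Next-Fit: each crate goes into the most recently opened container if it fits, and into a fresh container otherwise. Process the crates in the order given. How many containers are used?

7

C1 (18 m³) → container 1 (remaining 32 m³)
C2 (17 m³) → container 1 (remaining 15 m³)
C3 (19 m³) → container 2 (remaining 31 m³)
C4 (16 m³) → container 2 (remaining 15 m³)
C5 (17 m³) → container 3 (remaining 33 m³)
C6 (19 m³) → container 3 (remaining 14 m³)
C7 (19 m³) → container 4 (remaining 31 m³)
C8 (17 m³) → container 4 (remaining 14 m³)
C9 (21 m³) → container 5 (remaining 29 m³)
C10 (18 m³) → container 5 (remaining 11 m³)
C11 (17 m³) → container 6 (remaining 33 m³)
C12 (21 m³) → container 6 (remaining 12 m³)
C13 (19 m³) → container 7 (remaining 31 m³)
Final containers: [18,17] [19,16] [17,19] [19,17] [21,18] [17,21] [19].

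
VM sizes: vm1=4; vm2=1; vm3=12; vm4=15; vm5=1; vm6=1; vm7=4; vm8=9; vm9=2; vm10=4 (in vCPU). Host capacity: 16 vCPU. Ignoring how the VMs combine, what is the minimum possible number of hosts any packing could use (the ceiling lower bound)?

Total size = 4 + 1 + 12 + 15 + 1 + 1 + 4 + 9 + 2 + 4 = 53 vCPU.
⌈53 / 16⌉ = 4.

4 hosts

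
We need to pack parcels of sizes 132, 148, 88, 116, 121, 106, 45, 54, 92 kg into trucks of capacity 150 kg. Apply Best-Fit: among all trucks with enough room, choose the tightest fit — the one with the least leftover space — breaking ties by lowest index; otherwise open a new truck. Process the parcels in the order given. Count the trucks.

truck 1: place 132 kg, 18 kg left
truck 2: place 148 kg, 2 kg left
truck 3: place 88 kg, 62 kg left
truck 4: place 116 kg, 34 kg left
truck 5: place 121 kg, 29 kg left
truck 6: place 106 kg, 44 kg left
truck 3: place 45 kg, 17 kg left
truck 7: place 54 kg, 96 kg left
truck 7: place 92 kg, 4 kg left

7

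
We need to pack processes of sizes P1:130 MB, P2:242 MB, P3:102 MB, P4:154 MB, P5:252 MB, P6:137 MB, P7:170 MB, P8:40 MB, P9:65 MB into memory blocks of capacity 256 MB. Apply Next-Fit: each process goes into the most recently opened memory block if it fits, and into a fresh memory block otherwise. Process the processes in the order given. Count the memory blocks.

P1 (130 MB) → memory block 1 (remaining 126 MB)
P2 (242 MB) → memory block 2 (remaining 14 MB)
P3 (102 MB) → memory block 3 (remaining 154 MB)
P4 (154 MB) → memory block 3 (remaining 0 MB)
P5 (252 MB) → memory block 4 (remaining 4 MB)
P6 (137 MB) → memory block 5 (remaining 119 MB)
P7 (170 MB) → memory block 6 (remaining 86 MB)
P8 (40 MB) → memory block 6 (remaining 46 MB)
P9 (65 MB) → memory block 7 (remaining 191 MB)
Final memory blocks: [130] [242] [102,154] [252] [137] [170,40] [65].

7 memory blocks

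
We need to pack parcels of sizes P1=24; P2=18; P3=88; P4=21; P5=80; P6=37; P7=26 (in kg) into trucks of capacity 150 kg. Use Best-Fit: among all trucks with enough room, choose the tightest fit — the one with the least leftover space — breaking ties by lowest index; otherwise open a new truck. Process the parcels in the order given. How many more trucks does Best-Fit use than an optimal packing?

Best-Fit: [24,18,88] [21,80,37] [26] → 3 trucks.
Total size 294 kg; any packing needs at least ⌈294/150⌉ = 2 trucks.
An optimal packing achieves that bound: [88,37,24] [80,26,21,18] → 2 trucks.
Excess: 3 − 2 = 1.

1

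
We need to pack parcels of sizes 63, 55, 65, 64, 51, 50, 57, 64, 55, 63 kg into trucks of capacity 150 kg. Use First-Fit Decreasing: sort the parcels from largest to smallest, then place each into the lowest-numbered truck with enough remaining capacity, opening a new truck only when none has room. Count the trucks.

5

Sorted descending: 65, 64, 64, 63, 63, 57, 55, 55, 51, 50.
Put 65 kg in truck 1; 85 kg remain.
Put 64 kg in truck 1; 21 kg remain.
Put 64 kg in truck 2; 86 kg remain.
Put 63 kg in truck 2; 23 kg remain.
Put 63 kg in truck 3; 87 kg remain.
Put 57 kg in truck 3; 30 kg remain.
Put 55 kg in truck 4; 95 kg remain.
Put 55 kg in truck 4; 40 kg remain.
Put 51 kg in truck 5; 99 kg remain.
Put 50 kg in truck 5; 49 kg remain.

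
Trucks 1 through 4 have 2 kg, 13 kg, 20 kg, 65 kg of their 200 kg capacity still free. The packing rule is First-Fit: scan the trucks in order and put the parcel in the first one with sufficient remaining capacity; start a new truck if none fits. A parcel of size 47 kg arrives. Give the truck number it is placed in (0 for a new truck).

Trucks with room: truck 4 (65 kg).
The first with room is truck 4.

4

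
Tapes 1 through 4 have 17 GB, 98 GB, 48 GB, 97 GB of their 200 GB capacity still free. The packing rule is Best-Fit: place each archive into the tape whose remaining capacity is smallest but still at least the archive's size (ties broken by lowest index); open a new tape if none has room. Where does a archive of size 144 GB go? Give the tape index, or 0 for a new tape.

0

No tape has ≥ 144 GB free, so a new tape is opened.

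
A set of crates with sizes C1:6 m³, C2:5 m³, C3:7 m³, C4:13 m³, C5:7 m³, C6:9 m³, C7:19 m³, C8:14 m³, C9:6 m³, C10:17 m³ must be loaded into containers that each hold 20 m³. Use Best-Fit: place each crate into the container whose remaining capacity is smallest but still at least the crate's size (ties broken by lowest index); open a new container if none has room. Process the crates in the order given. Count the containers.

C1 (6 m³) → container 1 (remaining 14 m³)
C2 (5 m³) → container 1 (remaining 9 m³)
C3 (7 m³) → container 1 (remaining 2 m³)
C4 (13 m³) → container 2 (remaining 7 m³)
C5 (7 m³) → container 2 (remaining 0 m³)
C6 (9 m³) → container 3 (remaining 11 m³)
C7 (19 m³) → container 4 (remaining 1 m³)
C8 (14 m³) → container 5 (remaining 6 m³)
C9 (6 m³) → container 5 (remaining 0 m³)
C10 (17 m³) → container 6 (remaining 3 m³)
Final containers: [6,5,7] [13,7] [9] [19] [14,6] [17].

6 containers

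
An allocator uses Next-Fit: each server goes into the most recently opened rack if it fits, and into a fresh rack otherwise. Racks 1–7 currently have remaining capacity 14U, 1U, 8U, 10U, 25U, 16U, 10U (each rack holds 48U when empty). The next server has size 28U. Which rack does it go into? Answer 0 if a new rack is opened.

0

Next-Fit only looks at rack 7, which has 10U free.
28U does not fit, so a new rack is opened.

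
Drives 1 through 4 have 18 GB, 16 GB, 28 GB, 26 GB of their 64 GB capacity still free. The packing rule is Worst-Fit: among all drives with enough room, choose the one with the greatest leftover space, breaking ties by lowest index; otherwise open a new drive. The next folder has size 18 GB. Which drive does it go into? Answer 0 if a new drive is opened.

Drives with room: drive 1 (18 GB), drive 3 (28 GB), drive 4 (26 GB).
Most room is drive 3 with 28 GB free.

3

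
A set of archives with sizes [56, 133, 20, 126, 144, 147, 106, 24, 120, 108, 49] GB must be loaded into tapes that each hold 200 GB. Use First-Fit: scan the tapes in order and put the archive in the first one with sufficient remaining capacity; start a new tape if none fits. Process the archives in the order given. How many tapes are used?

tape 1: place 56 GB, 144 GB left
tape 1: place 133 GB, 11 GB left
tape 2: place 20 GB, 180 GB left
tape 2: place 126 GB, 54 GB left
tape 3: place 144 GB, 56 GB left
tape 4: place 147 GB, 53 GB left
tape 5: place 106 GB, 94 GB left
tape 2: place 24 GB, 30 GB left
tape 6: place 120 GB, 80 GB left
tape 7: place 108 GB, 92 GB left
tape 3: place 49 GB, 7 GB left

7 tapes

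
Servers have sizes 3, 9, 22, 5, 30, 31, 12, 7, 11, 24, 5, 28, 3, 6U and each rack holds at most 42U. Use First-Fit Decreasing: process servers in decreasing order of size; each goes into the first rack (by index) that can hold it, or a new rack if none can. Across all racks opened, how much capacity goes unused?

14

Sorted descending: 31, 30, 28, 24, 22, 12, 11, 9, 7, 6, 5, 5, 3, 3.
rack 1: place 31U, 11U left
rack 2: place 30U, 12U left
rack 3: place 28U, 14U left
rack 4: place 24U, 18U left
rack 5: place 22U, 20U left
rack 2: place 12U, 0U left
rack 1: place 11U, 0U left
rack 3: place 9U, 5U left
rack 4: place 7U, 11U left
rack 4: place 6U, 5U left
rack 3: place 5U, 0U left
rack 4: place 5U, 0U left
rack 5: place 3U, 17U left
rack 5: place 3U, 14U left
5 racks × 42U = 210U; used 196U; unused 14U.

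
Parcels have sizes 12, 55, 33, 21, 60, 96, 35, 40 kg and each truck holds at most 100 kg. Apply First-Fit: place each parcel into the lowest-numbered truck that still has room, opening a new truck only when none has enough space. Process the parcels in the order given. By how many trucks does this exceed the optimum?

0

First-Fit: [12,55,33] [21,60] [96] [35,40] → 4 trucks.
Total size 352 kg; any packing needs at least ⌈352/100⌉ = 4 trucks.
So 4 is already optimal.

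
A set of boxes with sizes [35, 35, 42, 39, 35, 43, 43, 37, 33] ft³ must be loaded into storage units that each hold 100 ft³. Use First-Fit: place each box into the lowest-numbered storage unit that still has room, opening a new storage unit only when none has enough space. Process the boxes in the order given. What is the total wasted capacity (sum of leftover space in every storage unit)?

storage unit 1: place 35 ft³, 65 ft³ left
storage unit 1: place 35 ft³, 30 ft³ left
storage unit 2: place 42 ft³, 58 ft³ left
storage unit 2: place 39 ft³, 19 ft³ left
storage unit 3: place 35 ft³, 65 ft³ left
storage unit 3: place 43 ft³, 22 ft³ left
storage unit 4: place 43 ft³, 57 ft³ left
storage unit 4: place 37 ft³, 20 ft³ left
storage unit 5: place 33 ft³, 67 ft³ left
5 storage units × 100 ft³ = 500 ft³; used 342 ft³; unused 158 ft³.

158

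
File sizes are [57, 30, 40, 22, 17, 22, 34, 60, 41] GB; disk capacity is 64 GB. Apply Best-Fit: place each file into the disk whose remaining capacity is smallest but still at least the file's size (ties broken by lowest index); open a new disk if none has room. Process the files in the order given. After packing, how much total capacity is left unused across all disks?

Put 57 GB in disk 1; 7 GB remain.
Put 30 GB in disk 2; 34 GB remain.
Put 40 GB in disk 3; 24 GB remain.
Put 22 GB in disk 3; 2 GB remain.
Put 17 GB in disk 2; 17 GB remain.
Put 22 GB in disk 4; 42 GB remain.
Put 34 GB in disk 4; 8 GB remain.
Put 60 GB in disk 5; 4 GB remain.
Put 41 GB in disk 6; 23 GB remain.
6 disks × 64 GB = 384 GB; used 323 GB; unused 61 GB.

61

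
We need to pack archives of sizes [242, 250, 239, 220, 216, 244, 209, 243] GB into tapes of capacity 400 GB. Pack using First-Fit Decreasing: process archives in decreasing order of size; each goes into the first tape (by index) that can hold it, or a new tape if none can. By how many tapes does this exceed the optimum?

First-Fit Decreasing: [250] [244] [243] [242] [239] [220] [216] [209] → 8 tapes.
8 archives exceed 200 GB (half the capacity), and no two of those can share a tape, so at least 8 tapes are needed.
So 8 is already optimal.

0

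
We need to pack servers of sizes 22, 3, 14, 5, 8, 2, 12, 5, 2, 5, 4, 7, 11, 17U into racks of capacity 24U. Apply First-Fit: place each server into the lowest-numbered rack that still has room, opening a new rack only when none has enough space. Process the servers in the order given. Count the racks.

Put 22U in rack 1; 2U remain.
Put 3U in rack 2; 21U remain.
Put 14U in rack 2; 7U remain.
Put 5U in rack 2; 2U remain.
Put 8U in rack 3; 16U remain.
Put 2U in rack 1; 0U remain.
Put 12U in rack 3; 4U remain.
Put 5U in rack 4; 19U remain.
Put 2U in rack 2; 0U remain.
Put 5U in rack 4; 14U remain.
Put 4U in rack 3; 0U remain.
Put 7U in rack 4; 7U remain.
Put 11U in rack 5; 13U remain.
Put 17U in rack 6; 7U remain.

6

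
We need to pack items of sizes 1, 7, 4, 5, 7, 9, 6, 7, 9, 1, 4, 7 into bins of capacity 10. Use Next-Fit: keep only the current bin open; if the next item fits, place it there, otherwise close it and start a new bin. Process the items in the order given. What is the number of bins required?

9

bin 1: place 1, 9 left
bin 1: place 7, 2 left
bin 2: place 4, 6 left
bin 2: place 5, 1 left
bin 3: place 7, 3 left
bin 4: place 9, 1 left
bin 5: place 6, 4 left
bin 6: place 7, 3 left
bin 7: place 9, 1 left
bin 7: place 1, 0 left
bin 8: place 4, 6 left
bin 9: place 7, 3 left
Final bins: [1,7] [4,5] [7] [9] [6] [7] [9,1] [4] [7].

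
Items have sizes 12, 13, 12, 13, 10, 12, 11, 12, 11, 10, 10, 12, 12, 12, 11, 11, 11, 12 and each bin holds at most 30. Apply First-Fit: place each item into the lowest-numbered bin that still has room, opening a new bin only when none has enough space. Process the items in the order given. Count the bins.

Put 12 in bin 1; 18 remain.
Put 13 in bin 1; 5 remain.
Put 12 in bin 2; 18 remain.
Put 13 in bin 2; 5 remain.
Put 10 in bin 3; 20 remain.
Put 12 in bin 3; 8 remain.
Put 11 in bin 4; 19 remain.
Put 12 in bin 4; 7 remain.
Put 11 in bin 5; 19 remain.
Put 10 in bin 5; 9 remain.
Put 10 in bin 6; 20 remain.
Put 12 in bin 6; 8 remain.
Put 12 in bin 7; 18 remain.
Put 12 in bin 7; 6 remain.
Put 11 in bin 8; 19 remain.
Put 11 in bin 8; 8 remain.
Put 11 in bin 9; 19 remain.
Put 12 in bin 9; 7 remain.

9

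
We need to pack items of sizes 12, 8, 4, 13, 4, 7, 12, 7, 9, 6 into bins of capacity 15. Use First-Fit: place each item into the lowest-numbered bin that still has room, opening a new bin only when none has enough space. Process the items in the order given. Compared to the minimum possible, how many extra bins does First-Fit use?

First-Fit: [12] [8,4] [13] [4,7] [12] [7,6] [9] → 7 bins.
Total size 82; any packing needs at least ⌈82/15⌉ = 6 bins.
An optimal packing achieves that bound: [13] [12] [12] [9,6] [8,7] [7,4,4] → 6 bins.
Excess: 7 − 6 = 1.

1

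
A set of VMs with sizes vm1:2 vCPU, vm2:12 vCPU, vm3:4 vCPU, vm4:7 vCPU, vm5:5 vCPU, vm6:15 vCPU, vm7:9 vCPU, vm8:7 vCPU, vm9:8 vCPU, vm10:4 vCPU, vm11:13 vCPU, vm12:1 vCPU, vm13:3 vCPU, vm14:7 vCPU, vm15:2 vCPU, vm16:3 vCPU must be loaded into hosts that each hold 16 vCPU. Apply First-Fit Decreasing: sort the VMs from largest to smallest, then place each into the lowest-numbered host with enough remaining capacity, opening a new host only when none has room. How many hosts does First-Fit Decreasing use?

Sorted descending: 15, 13, 12, 9, 8, 7, 7, 7, 5, 4, 4, 3, 3, 2, 2, 1.
15 vCPU → host 1 (remaining 1 vCPU)
13 vCPU → host 2 (remaining 3 vCPU)
12 vCPU → host 3 (remaining 4 vCPU)
9 vCPU → host 4 (remaining 7 vCPU)
8 vCPU → host 5 (remaining 8 vCPU)
7 vCPU → host 4 (remaining 0 vCPU)
7 vCPU → host 5 (remaining 1 vCPU)
7 vCPU → host 6 (remaining 9 vCPU)
5 vCPU → host 6 (remaining 4 vCPU)
4 vCPU → host 3 (remaining 0 vCPU)
4 vCPU → host 6 (remaining 0 vCPU)
3 vCPU → host 2 (remaining 0 vCPU)
3 vCPU → host 7 (remaining 13 vCPU)
2 vCPU → host 7 (remaining 11 vCPU)
2 vCPU → host 7 (remaining 9 vCPU)
1 vCPU → host 1 (remaining 0 vCPU)
Final hosts: [15,1] [13,3] [12,4] [9,7] [8,7] [7,5,4] [3,2,2].

7 hosts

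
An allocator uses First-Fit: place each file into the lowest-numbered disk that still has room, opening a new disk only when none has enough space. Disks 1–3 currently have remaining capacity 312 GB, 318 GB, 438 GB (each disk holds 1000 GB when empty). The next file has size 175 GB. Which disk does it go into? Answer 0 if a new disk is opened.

1

Disks with room: disk 1 (312 GB), disk 2 (318 GB), disk 3 (438 GB).
The first with room is disk 1.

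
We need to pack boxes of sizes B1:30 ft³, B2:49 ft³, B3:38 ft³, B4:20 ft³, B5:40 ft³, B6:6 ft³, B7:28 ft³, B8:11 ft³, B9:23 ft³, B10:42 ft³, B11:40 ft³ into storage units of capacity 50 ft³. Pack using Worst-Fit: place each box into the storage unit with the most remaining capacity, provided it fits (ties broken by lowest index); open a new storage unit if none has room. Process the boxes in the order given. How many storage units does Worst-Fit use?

B1 (30 ft³) → storage unit 1 (remaining 20 ft³)
B2 (49 ft³) → storage unit 2 (remaining 1 ft³)
B3 (38 ft³) → storage unit 3 (remaining 12 ft³)
B4 (20 ft³) → storage unit 1 (remaining 0 ft³)
B5 (40 ft³) → storage unit 4 (remaining 10 ft³)
B6 (6 ft³) → storage unit 3 (remaining 6 ft³)
B7 (28 ft³) → storage unit 5 (remaining 22 ft³)
B8 (11 ft³) → storage unit 5 (remaining 11 ft³)
B9 (23 ft³) → storage unit 6 (remaining 27 ft³)
B10 (42 ft³) → storage unit 7 (remaining 8 ft³)
B11 (40 ft³) → storage unit 8 (remaining 10 ft³)
Final storage units: [30,20] [49] [38,6] [40] [28,11] [23] [42] [40].

8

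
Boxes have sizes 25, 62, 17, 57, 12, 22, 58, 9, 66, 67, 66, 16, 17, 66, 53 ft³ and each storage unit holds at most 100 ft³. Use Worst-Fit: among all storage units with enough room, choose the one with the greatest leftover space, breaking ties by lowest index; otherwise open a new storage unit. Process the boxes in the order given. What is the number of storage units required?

Put 25 ft³ in storage unit 1; 75 ft³ remain.
Put 62 ft³ in storage unit 1; 13 ft³ remain.
Put 17 ft³ in storage unit 2; 83 ft³ remain.
Put 57 ft³ in storage unit 2; 26 ft³ remain.
Put 12 ft³ in storage unit 2; 14 ft³ remain.
Put 22 ft³ in storage unit 3; 78 ft³ remain.
Put 58 ft³ in storage unit 3; 20 ft³ remain.
Put 9 ft³ in storage unit 3; 11 ft³ remain.
Put 66 ft³ in storage unit 4; 34 ft³ remain.
Put 67 ft³ in storage unit 5; 33 ft³ remain.
Put 66 ft³ in storage unit 6; 34 ft³ remain.
Put 16 ft³ in storage unit 4; 18 ft³ remain.
Put 17 ft³ in storage unit 6; 17 ft³ remain.
Put 66 ft³ in storage unit 7; 34 ft³ remain.
Put 53 ft³ in storage unit 8; 47 ft³ remain.

8 storage units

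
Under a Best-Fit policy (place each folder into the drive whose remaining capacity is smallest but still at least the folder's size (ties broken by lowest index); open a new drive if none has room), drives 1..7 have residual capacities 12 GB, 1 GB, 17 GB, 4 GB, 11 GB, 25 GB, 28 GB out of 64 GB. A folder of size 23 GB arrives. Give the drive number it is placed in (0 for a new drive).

6

Drives with room: drive 6 (25 GB), drive 7 (28 GB).
Tightest fit is drive 6 with 25 GB free.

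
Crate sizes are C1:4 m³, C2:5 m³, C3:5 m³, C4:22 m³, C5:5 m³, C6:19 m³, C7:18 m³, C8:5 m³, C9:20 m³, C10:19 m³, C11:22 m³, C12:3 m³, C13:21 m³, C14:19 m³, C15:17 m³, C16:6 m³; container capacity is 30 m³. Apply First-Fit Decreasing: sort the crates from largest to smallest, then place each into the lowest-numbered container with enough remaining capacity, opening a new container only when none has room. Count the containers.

Sorted descending: 22, 22, 21, 20, 19, 19, 19, 18, 17, 6, 5, 5, 5, 5, 4, 3.
Put 22 m³ in container 1; 8 m³ remain.
Put 22 m³ in container 2; 8 m³ remain.
Put 21 m³ in container 3; 9 m³ remain.
Put 20 m³ in container 4; 10 m³ remain.
Put 19 m³ in container 5; 11 m³ remain.
Put 19 m³ in container 6; 11 m³ remain.
Put 19 m³ in container 7; 11 m³ remain.
Put 18 m³ in container 8; 12 m³ remain.
Put 17 m³ in container 9; 13 m³ remain.
Put 6 m³ in container 1; 2 m³ remain.
Put 5 m³ in container 2; 3 m³ remain.
Put 5 m³ in container 3; 4 m³ remain.
Put 5 m³ in container 4; 5 m³ remain.
Put 5 m³ in container 4; 0 m³ remain.
Put 4 m³ in container 3; 0 m³ remain.
Put 3 m³ in container 2; 0 m³ remain.
Final containers: [22,6] [22,5,3] [21,5,4] [20,5,5] [19] [19] [19] [18] [17].

9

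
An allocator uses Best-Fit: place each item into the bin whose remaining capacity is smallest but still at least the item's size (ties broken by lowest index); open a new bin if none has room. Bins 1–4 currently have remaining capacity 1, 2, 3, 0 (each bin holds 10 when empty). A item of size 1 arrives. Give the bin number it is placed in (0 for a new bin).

Bins with room: bin 1 (1), bin 2 (2), bin 3 (3).
Tightest fit is bin 1 with 1 free.

1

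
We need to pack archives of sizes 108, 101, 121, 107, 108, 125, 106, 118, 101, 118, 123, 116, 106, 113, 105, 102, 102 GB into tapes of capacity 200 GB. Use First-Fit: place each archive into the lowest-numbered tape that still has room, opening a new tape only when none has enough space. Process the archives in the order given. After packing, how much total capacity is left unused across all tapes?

1520

tape 1: place 108 GB, 92 GB left
tape 2: place 101 GB, 99 GB left
tape 3: place 121 GB, 79 GB left
tape 4: place 107 GB, 93 GB left
tape 5: place 108 GB, 92 GB left
tape 6: place 125 GB, 75 GB left
tape 7: place 106 GB, 94 GB left
tape 8: place 118 GB, 82 GB left
tape 9: place 101 GB, 99 GB left
tape 10: place 118 GB, 82 GB left
tape 11: place 123 GB, 77 GB left
tape 12: place 116 GB, 84 GB left
tape 13: place 106 GB, 94 GB left
tape 14: place 113 GB, 87 GB left
tape 15: place 105 GB, 95 GB left
tape 16: place 102 GB, 98 GB left
tape 17: place 102 GB, 98 GB left
17 tapes × 200 GB = 3400 GB; used 1880 GB; unused 1520 GB.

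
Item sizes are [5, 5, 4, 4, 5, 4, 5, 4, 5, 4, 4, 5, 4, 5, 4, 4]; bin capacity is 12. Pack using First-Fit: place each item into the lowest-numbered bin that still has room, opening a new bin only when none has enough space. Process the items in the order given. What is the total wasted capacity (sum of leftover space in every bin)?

13

5 → bin 1 (remaining 7)
5 → bin 1 (remaining 2)
4 → bin 2 (remaining 8)
4 → bin 2 (remaining 4)
5 → bin 3 (remaining 7)
4 → bin 2 (remaining 0)
5 → bin 3 (remaining 2)
4 → bin 4 (remaining 8)
5 → bin 4 (remaining 3)
4 → bin 5 (remaining 8)
4 → bin 5 (remaining 4)
5 → bin 6 (remaining 7)
4 → bin 5 (remaining 0)
5 → bin 6 (remaining 2)
4 → bin 7 (remaining 8)
4 → bin 7 (remaining 4)
7 bins × 12 = 84; used 71; unused 13.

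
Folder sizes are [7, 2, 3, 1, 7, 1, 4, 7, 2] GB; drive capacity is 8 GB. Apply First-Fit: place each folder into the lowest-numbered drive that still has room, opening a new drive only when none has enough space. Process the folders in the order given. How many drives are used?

7 GB → drive 1 (remaining 1 GB)
2 GB → drive 2 (remaining 6 GB)
3 GB → drive 2 (remaining 3 GB)
1 GB → drive 1 (remaining 0 GB)
7 GB → drive 3 (remaining 1 GB)
1 GB → drive 2 (remaining 2 GB)
4 GB → drive 4 (remaining 4 GB)
7 GB → drive 5 (remaining 1 GB)
2 GB → drive 2 (remaining 0 GB)

5 drives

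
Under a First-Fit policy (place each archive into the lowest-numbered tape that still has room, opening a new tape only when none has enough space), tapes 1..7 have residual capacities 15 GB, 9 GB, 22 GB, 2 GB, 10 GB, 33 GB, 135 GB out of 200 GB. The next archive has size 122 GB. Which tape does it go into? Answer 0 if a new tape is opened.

Tapes with room: tape 7 (135 GB).
The first with room is tape 7.

7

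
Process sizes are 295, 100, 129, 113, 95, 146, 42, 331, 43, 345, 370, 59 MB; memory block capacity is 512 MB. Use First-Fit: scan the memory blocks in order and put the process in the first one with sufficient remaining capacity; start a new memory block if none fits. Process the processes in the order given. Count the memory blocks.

Put 295 MB in memory block 1; 217 MB remain.
Put 100 MB in memory block 1; 117 MB remain.
Put 129 MB in memory block 2; 383 MB remain.
Put 113 MB in memory block 1; 4 MB remain.
Put 95 MB in memory block 2; 288 MB remain.
Put 146 MB in memory block 2; 142 MB remain.
Put 42 MB in memory block 2; 100 MB remain.
Put 331 MB in memory block 3; 181 MB remain.
Put 43 MB in memory block 2; 57 MB remain.
Put 345 MB in memory block 4; 167 MB remain.
Put 370 MB in memory block 5; 142 MB remain.
Put 59 MB in memory block 3; 122 MB remain.

5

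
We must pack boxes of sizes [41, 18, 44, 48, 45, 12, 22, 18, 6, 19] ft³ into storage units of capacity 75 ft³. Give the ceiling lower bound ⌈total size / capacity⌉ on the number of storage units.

4 storage units

Total size = 41 + 18 + 44 + 48 + 45 + 12 + 22 + 18 + 6 + 19 = 273 ft³.
⌈273 / 75⌉ = 4.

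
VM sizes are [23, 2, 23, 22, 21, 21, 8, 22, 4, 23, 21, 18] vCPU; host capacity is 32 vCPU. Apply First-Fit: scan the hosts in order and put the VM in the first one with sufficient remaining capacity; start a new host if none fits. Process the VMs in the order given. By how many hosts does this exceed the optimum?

0

First-Fit: [23,2,4] [23,8] [22] [21] [21] [22] [23] [21] [18] → 9 hosts.
9 VMs exceed 16 vCPU (half the capacity), and no two of those can share a host, so at least 9 hosts are needed.
So 9 is already optimal.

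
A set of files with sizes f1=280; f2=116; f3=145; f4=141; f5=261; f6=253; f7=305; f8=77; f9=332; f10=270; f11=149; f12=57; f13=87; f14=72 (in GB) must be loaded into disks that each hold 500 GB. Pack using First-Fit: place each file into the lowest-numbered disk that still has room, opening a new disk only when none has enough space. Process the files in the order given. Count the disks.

f1 (280 GB) → disk 1 (remaining 220 GB)
f2 (116 GB) → disk 1 (remaining 104 GB)
f3 (145 GB) → disk 2 (remaining 355 GB)
f4 (141 GB) → disk 2 (remaining 214 GB)
f5 (261 GB) → disk 3 (remaining 239 GB)
f6 (253 GB) → disk 4 (remaining 247 GB)
f7 (305 GB) → disk 5 (remaining 195 GB)
f8 (77 GB) → disk 1 (remaining 27 GB)
f9 (332 GB) → disk 6 (remaining 168 GB)
f10 (270 GB) → disk 7 (remaining 230 GB)
f11 (149 GB) → disk 2 (remaining 65 GB)
f12 (57 GB) → disk 2 (remaining 8 GB)
f13 (87 GB) → disk 3 (remaining 152 GB)
f14 (72 GB) → disk 3 (remaining 80 GB)
Final disks: [280,116,77] [145,141,149,57] [261,87,72] [253] [305] [332] [270].

7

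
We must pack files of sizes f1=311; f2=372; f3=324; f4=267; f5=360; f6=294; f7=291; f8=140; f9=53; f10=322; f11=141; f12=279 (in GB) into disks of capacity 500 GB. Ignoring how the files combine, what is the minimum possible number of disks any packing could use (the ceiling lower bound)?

Total size = 311 + 372 + 324 + 267 + 360 + 294 + 291 + 140 + 53 + 322 + 141 + 279 = 3154 GB.
⌈3154 / 500⌉ = 7.

7 disks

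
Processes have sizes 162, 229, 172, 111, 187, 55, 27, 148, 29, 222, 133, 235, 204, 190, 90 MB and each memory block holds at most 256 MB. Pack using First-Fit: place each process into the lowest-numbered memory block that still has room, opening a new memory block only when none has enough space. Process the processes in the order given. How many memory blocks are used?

Put 162 MB in memory block 1; 94 MB remain.
Put 229 MB in memory block 2; 27 MB remain.
Put 172 MB in memory block 3; 84 MB remain.
Put 111 MB in memory block 4; 145 MB remain.
Put 187 MB in memory block 5; 69 MB remain.
Put 55 MB in memory block 1; 39 MB remain.
Put 27 MB in memory block 1; 12 MB remain.
Put 148 MB in memory block 6; 108 MB remain.
Put 29 MB in memory block 3; 55 MB remain.
Put 222 MB in memory block 7; 34 MB remain.
Put 133 MB in memory block 4; 12 MB remain.
Put 235 MB in memory block 8; 21 MB remain.
Put 204 MB in memory block 9; 52 MB remain.
Put 190 MB in memory block 10; 66 MB remain.
Put 90 MB in memory block 6; 18 MB remain.

10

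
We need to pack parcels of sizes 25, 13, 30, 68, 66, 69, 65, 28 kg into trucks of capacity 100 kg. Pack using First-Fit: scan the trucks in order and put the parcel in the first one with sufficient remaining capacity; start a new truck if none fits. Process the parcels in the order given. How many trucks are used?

Put 25 kg in truck 1; 75 kg remain.
Put 13 kg in truck 1; 62 kg remain.
Put 30 kg in truck 1; 32 kg remain.
Put 68 kg in truck 2; 32 kg remain.
Put 66 kg in truck 3; 34 kg remain.
Put 69 kg in truck 4; 31 kg remain.
Put 65 kg in truck 5; 35 kg remain.
Put 28 kg in truck 1; 4 kg remain.

5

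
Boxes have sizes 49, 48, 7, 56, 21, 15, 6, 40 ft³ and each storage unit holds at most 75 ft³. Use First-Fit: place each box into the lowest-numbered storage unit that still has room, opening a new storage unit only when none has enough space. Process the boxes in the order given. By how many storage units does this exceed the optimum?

First-Fit: [49,7,15] [48,21,6] [56] [40] → 4 storage units.
Total size 242 ft³; any packing needs at least ⌈242/75⌉ = 4 storage units.
So 4 is already optimal.

0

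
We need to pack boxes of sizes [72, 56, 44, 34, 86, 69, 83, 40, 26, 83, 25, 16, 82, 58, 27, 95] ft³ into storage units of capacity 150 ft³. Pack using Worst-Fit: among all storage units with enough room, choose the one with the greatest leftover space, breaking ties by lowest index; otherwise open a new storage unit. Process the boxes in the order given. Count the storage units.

7

storage unit 1: place 72 ft³, 78 ft³ left
storage unit 1: place 56 ft³, 22 ft³ left
storage unit 2: place 44 ft³, 106 ft³ left
storage unit 2: place 34 ft³, 72 ft³ left
storage unit 3: place 86 ft³, 64 ft³ left
storage unit 2: place 69 ft³, 3 ft³ left
storage unit 4: place 83 ft³, 67 ft³ left
storage unit 4: place 40 ft³, 27 ft³ left
storage unit 3: place 26 ft³, 38 ft³ left
storage unit 5: place 83 ft³, 67 ft³ left
storage unit 5: place 25 ft³, 42 ft³ left
storage unit 5: place 16 ft³, 26 ft³ left
storage unit 6: place 82 ft³, 68 ft³ left
storage unit 6: place 58 ft³, 10 ft³ left
storage unit 3: place 27 ft³, 11 ft³ left
storage unit 7: place 95 ft³, 55 ft³ left
Final storage units: [72,56] [44,34,69] [86,26,27] [83,40] [83,25,16] [82,58] [95].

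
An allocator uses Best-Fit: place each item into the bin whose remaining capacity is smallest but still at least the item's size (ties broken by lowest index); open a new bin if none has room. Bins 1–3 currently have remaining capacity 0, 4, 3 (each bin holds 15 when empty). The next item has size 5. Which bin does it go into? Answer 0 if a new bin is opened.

0

No bin has ≥ 5 free, so a new bin is opened.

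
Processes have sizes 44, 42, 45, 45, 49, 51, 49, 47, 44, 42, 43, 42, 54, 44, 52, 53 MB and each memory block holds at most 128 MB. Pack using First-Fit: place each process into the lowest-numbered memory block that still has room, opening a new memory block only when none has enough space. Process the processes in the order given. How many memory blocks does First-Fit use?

44 MB → memory block 1 (remaining 84 MB)
42 MB → memory block 1 (remaining 42 MB)
45 MB → memory block 2 (remaining 83 MB)
45 MB → memory block 2 (remaining 38 MB)
49 MB → memory block 3 (remaining 79 MB)
51 MB → memory block 3 (remaining 28 MB)
49 MB → memory block 4 (remaining 79 MB)
47 MB → memory block 4 (remaining 32 MB)
44 MB → memory block 5 (remaining 84 MB)
42 MB → memory block 1 (remaining 0 MB)
43 MB → memory block 5 (remaining 41 MB)
42 MB → memory block 6 (remaining 86 MB)
54 MB → memory block 6 (remaining 32 MB)
44 MB → memory block 7 (remaining 84 MB)
52 MB → memory block 7 (remaining 32 MB)
53 MB → memory block 8 (remaining 75 MB)

8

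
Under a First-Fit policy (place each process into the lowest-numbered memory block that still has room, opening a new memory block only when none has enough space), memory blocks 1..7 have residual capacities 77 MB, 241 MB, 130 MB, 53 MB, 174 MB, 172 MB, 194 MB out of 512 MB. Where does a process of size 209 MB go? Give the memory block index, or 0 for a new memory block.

Memory blocks with room: memory block 2 (241 MB).
The first with room is memory block 2.

2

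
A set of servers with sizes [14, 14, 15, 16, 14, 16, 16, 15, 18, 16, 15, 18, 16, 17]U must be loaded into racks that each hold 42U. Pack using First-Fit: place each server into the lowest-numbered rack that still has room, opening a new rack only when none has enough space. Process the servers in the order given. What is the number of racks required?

7 racks

14U → rack 1 (remaining 28U)
14U → rack 1 (remaining 14U)
15U → rack 2 (remaining 27U)
16U → rack 2 (remaining 11U)
14U → rack 1 (remaining 0U)
16U → rack 3 (remaining 26U)
16U → rack 3 (remaining 10U)
15U → rack 4 (remaining 27U)
18U → rack 4 (remaining 9U)
16U → rack 5 (remaining 26U)
15U → rack 5 (remaining 11U)
18U → rack 6 (remaining 24U)
16U → rack 6 (remaining 8U)
17U → rack 7 (remaining 25U)
Final racks: [14,14,14] [15,16] [16,16] [15,18] [16,15] [18,16] [17].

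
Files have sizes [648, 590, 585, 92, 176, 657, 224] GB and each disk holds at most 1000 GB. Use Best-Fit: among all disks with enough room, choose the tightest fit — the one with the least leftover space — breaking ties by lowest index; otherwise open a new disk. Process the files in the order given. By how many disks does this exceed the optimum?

0

Best-Fit: [648,92,176] [590] [585] [657,224] → 4 disks.
4 files exceed 500 GB (half the capacity), and no two of those can share a disk, so at least 4 disks are needed.
So 4 is already optimal.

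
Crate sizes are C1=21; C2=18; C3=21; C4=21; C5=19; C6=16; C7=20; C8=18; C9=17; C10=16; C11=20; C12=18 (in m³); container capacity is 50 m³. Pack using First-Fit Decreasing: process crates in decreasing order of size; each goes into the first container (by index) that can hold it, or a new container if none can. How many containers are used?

6

Sorted descending: 21, 21, 21, 20, 20, 19, 18, 18, 18, 17, 16, 16.
container 1: place 21 m³, 29 m³ left
container 1: place 21 m³, 8 m³ left
container 2: place 21 m³, 29 m³ left
container 2: place 20 m³, 9 m³ left
container 3: place 20 m³, 30 m³ left
container 3: place 19 m³, 11 m³ left
container 4: place 18 m³, 32 m³ left
container 4: place 18 m³, 14 m³ left
container 5: place 18 m³, 32 m³ left
container 5: place 17 m³, 15 m³ left
container 6: place 16 m³, 34 m³ left
container 6: place 16 m³, 18 m³ left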